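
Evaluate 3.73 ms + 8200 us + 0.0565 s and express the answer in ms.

68.43 ms

In ms:
  3.73 ms → 3.73
  8200 us = 8200e-3 ms = 8.2
  0.0565 s = 0.0565e3 ms = 56.5
Sum: 3.73 + 8.2 + 56.5 = 68.43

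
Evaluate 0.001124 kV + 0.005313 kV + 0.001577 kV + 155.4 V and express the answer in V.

In V:
  0.001124 kV = 0.001124 × 10³ V = 1.124
  0.005313 kV = 0.005313 × 10³ V = 5.313
  0.001577 kV = 0.001577 × 10³ V = 1.577
  155.4 V → 155.4
Sum: 1.124 + 5.313 + 1.577 + 155.4 = 163.414

163.414 V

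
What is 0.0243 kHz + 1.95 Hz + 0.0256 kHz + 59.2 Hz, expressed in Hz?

In Hz:
  0.0243 kHz = 0.0243 × 10³ Hz = 24.3
  1.95 Hz → 1.95
  0.0256 kHz = 0.0256 × 10³ Hz = 25.6
  59.2 Hz → 59.2
Sum: 24.3 + 1.95 + 25.6 + 59.2 = 111.05

111.05 Hz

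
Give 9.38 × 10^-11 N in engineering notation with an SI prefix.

= 93.8 × 10^-12 N; 10^-12 is pico.

93.8 pN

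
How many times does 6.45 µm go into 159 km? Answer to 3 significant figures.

24700000000

(159e3) / (6.45e-6) = 24.65e9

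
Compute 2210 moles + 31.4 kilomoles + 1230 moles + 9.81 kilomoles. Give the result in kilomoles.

In kilomoles:
  2210 moles = 2210 × 10^-3 kilomoles = 2.21
  31.4 kilomoles → 31.4
  1230 moles = 1230 × 10^-3 kilomoles = 1.23
  9.81 kilomoles → 9.81
Sum: 2.21 + 31.4 + 1.23 + 9.81 = 44.65

44.65 kilomoles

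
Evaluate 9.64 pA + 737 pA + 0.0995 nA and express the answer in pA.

In pA:
  9.64 pA → 9.64
  737 pA → 737
  0.0995 nA = 0.0995 × 10^3 pA = 99.5
Sum: 9.64 + 737 + 99.5 = 846.14

846.14 pA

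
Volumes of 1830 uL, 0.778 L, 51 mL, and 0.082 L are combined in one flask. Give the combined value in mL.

912.83 mL

In mL:
  1830 uL = 1830 × 10^-3 mL = 1.83
  0.778 L = 0.778 × 10^3 mL = 778
  51 mL → 51
  0.082 L = 0.082 × 10^3 mL = 82
Sum: 1.83 + 778 + 51 + 82 = 912.83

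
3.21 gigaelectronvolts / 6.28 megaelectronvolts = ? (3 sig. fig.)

(3.21e9) / (6.28e6) = 0.5111e3

511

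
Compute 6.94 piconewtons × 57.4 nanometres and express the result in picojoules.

0.000000398356 picojoules

6.94 × 10^-12 × 57.4 × 10^-9 = 398.356 × 10^-21 J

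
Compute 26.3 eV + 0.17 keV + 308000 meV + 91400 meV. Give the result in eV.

In eV:
  26.3 eV → 26.3
  0.17 keV = 0.17 × 10³ eV = 170
  308000 meV = 308000 × 10⁻³ eV = 308
  91400 meV = 91400 × 10⁻³ eV = 91.4
Sum: 26.3 + 170 + 308 + 91.4 = 595.7

595.7 eV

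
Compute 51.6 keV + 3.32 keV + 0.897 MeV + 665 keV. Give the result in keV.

In keV:
  51.6 keV → 51.6
  3.32 keV → 3.32
  0.897 MeV = 0.897 × 10^3 keV = 897
  665 keV → 665
Sum: 51.6 + 3.32 + 897 + 665 = 1616.92

1616.92 keV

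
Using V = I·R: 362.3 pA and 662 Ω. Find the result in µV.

362.3 × 10⁻¹² × 662 = 239842.6 × 10⁻¹² V

0.2398426 µV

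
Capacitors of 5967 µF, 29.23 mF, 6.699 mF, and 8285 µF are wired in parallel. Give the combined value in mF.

In mF:
  5967 µF = 5967 × 10^-3 mF = 5.967
  29.23 mF → 29.23
  6.699 mF → 6.699
  8285 µF = 8285 × 10^-3 mF = 8.285
Sum: 5.967 + 29.23 + 6.699 + 8.285 = 50.181

50.181 mF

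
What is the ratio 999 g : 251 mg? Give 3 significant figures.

3980

(999) / (251 × 10^-3) = 3.98 × 10^3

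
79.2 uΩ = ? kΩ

micro = 10^-6, kilo = 10^3; factor is 10^-9.
79.2 × 10^-9 = 0.0000000792

0.0000000792 kΩ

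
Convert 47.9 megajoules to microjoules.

47900000000000 microjoules

mega = 10^6, micro = 10^-6; factor is 10^12.
47.9 × 10^12 = 47900000000000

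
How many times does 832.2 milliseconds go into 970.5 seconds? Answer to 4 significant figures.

(970.5) / (832.2 × 10^-3) = 1.1662 × 10^3

1166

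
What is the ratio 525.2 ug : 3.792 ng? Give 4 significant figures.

138500

(525.2 × 10⁻⁶) / (3.792 × 10⁻⁹) = 138.5 × 10³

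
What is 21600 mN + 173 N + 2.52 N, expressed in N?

197.12 N

In N:
  21600 mN = 21600 × 10^-3 N = 21.6
  173 N → 173
  2.52 N → 2.52
Sum: 21.6 + 173 + 2.52 = 197.12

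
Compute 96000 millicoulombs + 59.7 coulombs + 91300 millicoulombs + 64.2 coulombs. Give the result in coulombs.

311.2 coulombs

In coulombs:
  96000 millicoulombs = 96000e-3 coulombs = 96
  59.7 coulombs → 59.7
  91300 millicoulombs = 91300e-3 coulombs = 91.3
  64.2 coulombs → 64.2
Sum: 96 + 59.7 + 91.3 + 64.2 = 311.2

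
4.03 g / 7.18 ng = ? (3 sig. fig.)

(4.03) / (7.18 × 10⁻⁹) = 0.5613 × 10⁹

561000000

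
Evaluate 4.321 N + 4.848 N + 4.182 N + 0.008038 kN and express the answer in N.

21.389 N

In N:
  4.321 N → 4.321
  4.848 N → 4.848
  4.182 N → 4.182
  0.008038 kN = 0.008038e3 N = 8.038
Sum: 4.321 + 4.848 + 4.182 + 8.038 = 21.389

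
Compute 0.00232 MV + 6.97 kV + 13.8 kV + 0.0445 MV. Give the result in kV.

67.59 kV

In kV:
  0.00232 MV = 0.00232 × 10^3 kV = 2.32
  6.97 kV → 6.97
  13.8 kV → 13.8
  0.0445 MV = 0.0445 × 10^3 kV = 44.5
Sum: 2.32 + 6.97 + 13.8 + 44.5 = 67.59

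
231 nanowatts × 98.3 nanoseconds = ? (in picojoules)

0.0227073 picojoules

231 × 10⁻⁹ × 98.3 × 10⁻⁹ = 22707.3 × 10⁻¹⁸ J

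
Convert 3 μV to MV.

micro = 1e-6, mega = 1e6; factor is 1e-12.
3 × 1e-12 = 0.000000000003

0.000000000003 MV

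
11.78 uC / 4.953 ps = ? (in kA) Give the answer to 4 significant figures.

(11.78e-6) / (4.953e-12) = 2.37836e6 A

2378 kA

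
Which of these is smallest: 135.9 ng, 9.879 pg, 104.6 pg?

9.879 pg

135.9 ng = 0.0000001359 g
9.879 pg = 0.000000000009879 g
104.6 pg = 0.0000000001046 g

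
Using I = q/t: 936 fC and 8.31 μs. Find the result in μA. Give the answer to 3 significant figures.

0.113 μA

(936e-15) / (8.31e-6) = 112.64e-9 A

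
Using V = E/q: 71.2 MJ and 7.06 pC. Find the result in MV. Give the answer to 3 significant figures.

(71.2 × 10^6) / (7.06 × 10^-12) = 10.085 × 10^18 V

10100000000000 MV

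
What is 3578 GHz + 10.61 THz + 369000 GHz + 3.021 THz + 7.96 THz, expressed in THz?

394.169 THz

In THz:
  3578 GHz = 3578e-3 THz = 3.578
  10.61 THz → 10.61
  369000 GHz = 369000e-3 THz = 369
  3.021 THz → 3.021
  7.96 THz → 7.96
Sum: 3.578 + 10.61 + 369 + 3.021 + 7.96 = 394.169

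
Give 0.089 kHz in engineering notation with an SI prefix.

= 89 Hz; mantissa already in [1, 1000).

89 Hz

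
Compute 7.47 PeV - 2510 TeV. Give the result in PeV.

4.96 PeV

In PeV:
  7.47 PeV → 7.47
  2510 TeV = 2510 × 10^-3 PeV = 2.51
Difference: 7.47 - 2.51 = 4.96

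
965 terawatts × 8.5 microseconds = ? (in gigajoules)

8.2025 gigajoules

965e12 × 8.5e-6 = 8202.5e6 J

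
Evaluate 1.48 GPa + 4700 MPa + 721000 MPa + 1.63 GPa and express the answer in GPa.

728.81 GPa

In GPa:
  1.48 GPa → 1.48
  4700 MPa = 4700 × 10⁻³ GPa = 4.7
  721000 MPa = 721000 × 10⁻³ GPa = 721
  1.63 GPa → 1.63
Sum: 1.48 + 4.7 + 721 + 1.63 = 728.81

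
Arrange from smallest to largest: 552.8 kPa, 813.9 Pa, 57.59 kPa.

813.9 Pa < 57.59 kPa < 552.8 kPa

552.8 kPa = 552800 Pa
813.9 Pa = 813.9 Pa
57.59 kPa = 57590 Pa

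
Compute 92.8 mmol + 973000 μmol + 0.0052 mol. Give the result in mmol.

In mmol:
  92.8 mmol → 92.8
  973000 μmol = 973000 × 10⁻³ mmol = 973
  0.0052 mol = 0.0052 × 10³ mmol = 5.2
Sum: 92.8 + 973 + 5.2 = 1071

1071 mmol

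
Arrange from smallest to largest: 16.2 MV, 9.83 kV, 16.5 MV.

9.83 kV < 16.2 MV < 16.5 MV

16.2 MV = 16200000 V
9.83 kV = 9830 V
16.5 MV = 16500000 V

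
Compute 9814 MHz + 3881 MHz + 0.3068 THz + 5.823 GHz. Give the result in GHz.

In GHz:
  9814 MHz = 9814 × 10^-3 GHz = 9.814
  3881 MHz = 3881 × 10^-3 GHz = 3.881
  0.3068 THz = 0.3068 × 10^3 GHz = 306.8
  5.823 GHz → 5.823
Sum: 9.814 + 3.881 + 306.8 + 5.823 = 326.318

326.318 GHz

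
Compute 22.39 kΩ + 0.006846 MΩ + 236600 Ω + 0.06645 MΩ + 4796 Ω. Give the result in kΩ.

In kΩ:
  22.39 kΩ → 22.39
  0.006846 MΩ = 0.006846 × 10³ kΩ = 6.846
  236600 Ω = 236600 × 10⁻³ kΩ = 236.6
  0.06645 MΩ = 0.06645 × 10³ kΩ = 66.45
  4796 Ω = 4796 × 10⁻³ kΩ = 4.796
Sum: 22.39 + 6.846 + 236.6 + 66.45 + 4.796 = 337.082

337.082 kΩ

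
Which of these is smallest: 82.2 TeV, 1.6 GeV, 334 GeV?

82.2 TeV = 82200000000000 eV
1.6 GeV = 1600000000 eV
334 GeV = 334000000000 eV

1.6 GeV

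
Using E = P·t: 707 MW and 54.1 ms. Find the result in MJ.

707 × 10^6 × 54.1 × 10^-3 = 38248.7 × 10^3 J

38.2487 MJ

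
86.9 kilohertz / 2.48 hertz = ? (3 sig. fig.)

35000

(86.9 × 10³) / (2.48) = 35.04 × 10³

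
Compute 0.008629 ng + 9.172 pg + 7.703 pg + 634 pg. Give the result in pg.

659.504 pg

In pg:
  0.008629 ng = 0.008629e3 pg = 8.629
  9.172 pg → 9.172
  7.703 pg → 7.703
  634 pg → 634
Sum: 8.629 + 9.172 + 7.703 + 634 = 659.504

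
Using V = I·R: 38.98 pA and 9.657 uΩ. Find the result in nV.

0.00000037642986 nV

38.98e-12 × 9.657e-6 = 376.42986e-18 V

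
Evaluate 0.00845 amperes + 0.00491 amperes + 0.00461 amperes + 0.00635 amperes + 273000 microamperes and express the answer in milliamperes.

In milliamperes:
  0.00845 amperes = 0.00845e3 milliamperes = 8.45
  0.00491 amperes = 0.00491e3 milliamperes = 4.91
  0.00461 amperes = 0.00461e3 milliamperes = 4.61
  0.00635 amperes = 0.00635e3 milliamperes = 6.35
  273000 microamperes = 273000e-3 milliamperes = 273
Sum: 8.45 + 4.91 + 4.61 + 6.35 + 273 = 297.32

297.32 milliamperes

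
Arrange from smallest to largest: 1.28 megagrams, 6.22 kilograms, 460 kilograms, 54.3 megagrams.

1.28 megagrams = 1280000 grams
6.22 kilograms = 6220 grams
460 kilograms = 460000 grams
54.3 megagrams = 54300000 grams

6.22 kilograms < 460 kilograms < 1.28 megagrams < 54.3 megagrams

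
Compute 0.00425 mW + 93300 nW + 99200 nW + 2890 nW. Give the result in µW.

199.64 µW

In µW:
  0.00425 mW = 0.00425 × 10³ µW = 4.25
  93300 nW = 93300 × 10⁻³ µW = 93.3
  99200 nW = 99200 × 10⁻³ µW = 99.2
  2890 nW = 2890 × 10⁻³ µW = 2.89
Sum: 4.25 + 93.3 + 99.2 + 2.89 = 199.64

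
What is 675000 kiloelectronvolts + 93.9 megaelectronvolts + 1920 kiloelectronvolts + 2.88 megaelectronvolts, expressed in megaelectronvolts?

In megaelectronvolts:
  675000 kiloelectronvolts = 675000e-3 megaelectronvolts = 675
  93.9 megaelectronvolts → 93.9
  1920 kiloelectronvolts = 1920e-3 megaelectronvolts = 1.92
  2.88 megaelectronvolts → 2.88
Sum: 675 + 93.9 + 1.92 + 2.88 = 773.7

773.7 megaelectronvolts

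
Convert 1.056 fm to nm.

femto = 10⁻¹⁵, nano = 10⁻⁹; factor is 10⁻⁶.
1.056 × 10⁻⁶ = 0.000001056

0.000001056 nm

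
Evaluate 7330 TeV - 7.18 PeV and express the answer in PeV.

0.15 PeV

In PeV:
  7330 TeV = 7330 × 10⁻³ PeV = 7.33
  7.18 PeV → 7.18
Difference: 7.33 - 7.18 = 0.15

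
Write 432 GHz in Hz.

432000000000 Hz

giga = 10^9, (no prefix) = 10^0; factor is 10^9.
432 × 10^9 = 432000000000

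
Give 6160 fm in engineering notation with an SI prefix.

6.16 pm

= 6.16e-12 m; 1e-12 is pico.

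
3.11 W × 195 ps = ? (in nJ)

3.11 × 195 × 10^-12 = 606.45 × 10^-12 J

0.60645 nJ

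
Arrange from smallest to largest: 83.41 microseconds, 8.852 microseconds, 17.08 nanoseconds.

83.41 microseconds = 0.00008341 seconds
8.852 microseconds = 0.000008852 seconds
17.08 nanoseconds = 0.00000001708 seconds

17.08 nanoseconds < 8.852 microseconds < 83.41 microseconds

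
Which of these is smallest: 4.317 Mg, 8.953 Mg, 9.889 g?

9.889 g

4.317 Mg = 4317000 g
8.953 Mg = 8953000 g
9.889 g = 9.889 g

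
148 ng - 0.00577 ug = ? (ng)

142.23 ng

In ng:
  148 ng → 148
  0.00577 ug = 0.00577 × 10^3 ng = 5.77
Difference: 148 - 5.77 = 142.23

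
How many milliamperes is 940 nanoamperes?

0.00094 milliamperes

nano = 1e-9, milli = 1e-3; factor is 1e-6.
940 × 1e-6 = 0.00094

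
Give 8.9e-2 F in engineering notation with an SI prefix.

= 89e-3 F; 1e-3 is milli.

89 mF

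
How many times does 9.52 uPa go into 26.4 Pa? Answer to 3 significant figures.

(26.4) / (9.52e-6) = 2.773e6

2770000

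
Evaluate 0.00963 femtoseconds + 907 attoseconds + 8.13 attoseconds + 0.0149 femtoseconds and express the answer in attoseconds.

In attoseconds:
  0.00963 femtoseconds = 0.00963 × 10^3 attoseconds = 9.63
  907 attoseconds → 907
  8.13 attoseconds → 8.13
  0.0149 femtoseconds = 0.0149 × 10^3 attoseconds = 14.9
Sum: 9.63 + 907 + 8.13 + 14.9 = 939.66

939.66 attoseconds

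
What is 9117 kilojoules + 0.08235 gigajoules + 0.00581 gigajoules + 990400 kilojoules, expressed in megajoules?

1087.677 megajoules

In megajoules:
  9117 kilojoules = 9117e-3 megajoules = 9.117
  0.08235 gigajoules = 0.08235e3 megajoules = 82.35
  0.00581 gigajoules = 0.00581e3 megajoules = 5.81
  990400 kilojoules = 990400e-3 megajoules = 990.4
Sum: 9.117 + 82.35 + 5.81 + 990.4 = 1087.677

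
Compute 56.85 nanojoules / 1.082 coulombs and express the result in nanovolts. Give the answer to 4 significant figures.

52.54 nanovolts

(56.85 × 10⁻⁹) / (1.082) = 52.5416 × 10⁻⁹ V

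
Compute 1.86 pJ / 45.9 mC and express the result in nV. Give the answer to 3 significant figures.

(1.86 × 10⁻¹²) / (45.9 × 10⁻³) = 0.040523 × 10⁻⁹ V

0.0405 nV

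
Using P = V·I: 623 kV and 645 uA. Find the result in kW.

0.401835 kW

623 × 10^3 × 645 × 10^-6 = 401835 × 10^-3 W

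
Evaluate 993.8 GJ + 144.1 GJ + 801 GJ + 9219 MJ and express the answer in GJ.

1948.119 GJ

In GJ:
  993.8 GJ → 993.8
  144.1 GJ → 144.1
  801 GJ → 801
  9219 MJ = 9219 × 10^-3 GJ = 9.219
Sum: 993.8 + 144.1 + 801 + 9.219 = 1948.119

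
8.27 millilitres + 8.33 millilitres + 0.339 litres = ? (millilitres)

355.6 millilitres

In millilitres:
  8.27 millilitres → 8.27
  8.33 millilitres → 8.33
  0.339 litres = 0.339e3 millilitres = 339
Sum: 8.27 + 8.33 + 339 = 355.6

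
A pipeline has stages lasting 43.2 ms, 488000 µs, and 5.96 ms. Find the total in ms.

537.16 ms

In ms:
  43.2 ms → 43.2
  488000 µs = 488000e-3 ms = 488
  5.96 ms → 5.96
Sum: 43.2 + 488 + 5.96 = 537.16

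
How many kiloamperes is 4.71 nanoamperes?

nano = 10^-9, kilo = 10^3; factor is 10^-12.
4.71 × 10^-12 = 0.00000000000471

0.00000000000471 kiloamperes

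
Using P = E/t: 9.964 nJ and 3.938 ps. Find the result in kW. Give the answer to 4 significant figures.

2.530 kW

(9.964 × 10⁻⁹) / (3.938 × 10⁻¹²) = 2.53022 × 10³ W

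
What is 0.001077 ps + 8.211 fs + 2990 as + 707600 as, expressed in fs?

719.878 fs

In fs:
  0.001077 ps = 0.001077 × 10^3 fs = 1.077
  8.211 fs → 8.211
  2990 as = 2990 × 10^-3 fs = 2.99
  707600 as = 707600 × 10^-3 fs = 707.6
Sum: 1.077 + 8.211 + 2.99 + 707.6 = 719.878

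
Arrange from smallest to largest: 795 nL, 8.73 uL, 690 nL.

690 nL < 795 nL < 8.73 uL

795 nL = 0.000000795 L
8.73 uL = 0.00000873 L
690 nL = 0.00000069 L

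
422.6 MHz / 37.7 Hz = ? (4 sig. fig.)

11210000

(422.6 × 10^6) / (37.7) = 11.21 × 10^6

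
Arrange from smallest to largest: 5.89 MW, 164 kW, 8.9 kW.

8.9 kW < 164 kW < 5.89 MW

5.89 MW = 5890000 W
164 kW = 164000 W
8.9 kW = 8900 W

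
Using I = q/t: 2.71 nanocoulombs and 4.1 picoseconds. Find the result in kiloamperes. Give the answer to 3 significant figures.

(2.71 × 10⁻⁹) / (4.1 × 10⁻¹²) = 0.66098 × 10³ A

0.661 kiloamperes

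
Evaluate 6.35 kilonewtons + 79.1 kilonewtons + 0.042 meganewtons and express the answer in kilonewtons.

In kilonewtons:
  6.35 kilonewtons → 6.35
  79.1 kilonewtons → 79.1
  0.042 meganewtons = 0.042 × 10³ kilonewtons = 42
Sum: 6.35 + 79.1 + 42 = 127.45

127.45 kilonewtons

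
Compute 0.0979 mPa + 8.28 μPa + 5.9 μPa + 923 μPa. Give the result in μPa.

In μPa:
  0.0979 mPa = 0.0979 × 10^3 μPa = 97.9
  8.28 μPa → 8.28
  5.9 μPa → 5.9
  923 μPa → 923
Sum: 97.9 + 8.28 + 5.9 + 923 = 1035.08

1035.08 μPa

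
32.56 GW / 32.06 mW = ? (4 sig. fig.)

(32.56 × 10⁹) / (32.06 × 10⁻³) = 1.0156 × 10¹²

1016000000000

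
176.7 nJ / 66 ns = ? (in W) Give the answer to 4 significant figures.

2.677 W

(176.7 × 10⁻⁹) / (66 × 10⁻⁹) = 2.67727 W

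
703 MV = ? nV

703000000000000000 nV

mega = 10^6, nano = 10^-9; factor is 10^15.
703 × 10^15 = 703000000000000000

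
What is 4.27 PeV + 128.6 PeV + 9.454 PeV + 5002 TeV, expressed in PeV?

147.326 PeV

In PeV:
  4.27 PeV → 4.27
  128.6 PeV → 128.6
  9.454 PeV → 9.454
  5002 TeV = 5002 × 10^-3 PeV = 5.002
Sum: 4.27 + 128.6 + 9.454 + 5.002 = 147.326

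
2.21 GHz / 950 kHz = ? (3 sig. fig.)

(2.21 × 10⁹) / (950 × 10³) = 0.002326 × 10⁶

2330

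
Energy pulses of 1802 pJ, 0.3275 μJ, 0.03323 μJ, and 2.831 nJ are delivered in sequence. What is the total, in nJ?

In nJ:
  1802 pJ = 1802 × 10⁻³ nJ = 1.802
  0.3275 μJ = 0.3275 × 10³ nJ = 327.5
  0.03323 μJ = 0.03323 × 10³ nJ = 33.23
  2.831 nJ → 2.831
Sum: 1.802 + 327.5 + 33.23 + 2.831 = 365.363

365.363 nJ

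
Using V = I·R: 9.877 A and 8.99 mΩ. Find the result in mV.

9.877 × 8.99e-3 = 88.79423e-3 V

88.79423 mV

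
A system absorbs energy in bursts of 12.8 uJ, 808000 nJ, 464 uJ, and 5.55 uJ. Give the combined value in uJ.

1290.35 uJ

In uJ:
  12.8 uJ → 12.8
  808000 nJ = 808000 × 10⁻³ uJ = 808
  464 uJ → 464
  5.55 uJ → 5.55
Sum: 12.8 + 808 + 464 + 5.55 = 1290.35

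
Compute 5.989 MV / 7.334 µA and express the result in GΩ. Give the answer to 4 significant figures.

(5.989 × 10^6) / (7.334 × 10^-6) = 0.816608 × 10^12 Ω

816.6 GΩ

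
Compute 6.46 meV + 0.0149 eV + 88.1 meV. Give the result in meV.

In meV:
  6.46 meV → 6.46
  0.0149 eV = 0.0149 × 10³ meV = 14.9
  88.1 meV → 88.1
Sum: 6.46 + 14.9 + 88.1 = 109.46

109.46 meV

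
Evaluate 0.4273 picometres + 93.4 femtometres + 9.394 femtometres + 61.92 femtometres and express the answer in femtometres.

In femtometres:
  0.4273 picometres = 0.4273 × 10^3 femtometres = 427.3
  93.4 femtometres → 93.4
  9.394 femtometres → 9.394
  61.92 femtometres → 61.92
Sum: 427.3 + 93.4 + 9.394 + 61.92 = 592.014

592.014 femtometres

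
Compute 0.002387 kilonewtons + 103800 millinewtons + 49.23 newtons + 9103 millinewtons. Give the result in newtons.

In newtons:
  0.002387 kilonewtons = 0.002387e3 newtons = 2.387
  103800 millinewtons = 103800e-3 newtons = 103.8
  49.23 newtons → 49.23
  9103 millinewtons = 9103e-3 newtons = 9.103
Sum: 2.387 + 103.8 + 49.23 + 9.103 = 164.52

164.52 newtons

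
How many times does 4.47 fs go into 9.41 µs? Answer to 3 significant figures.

2110000000

(9.41e-6) / (4.47e-15) = 2.105e9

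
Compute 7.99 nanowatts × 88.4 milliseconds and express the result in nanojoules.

7.99 × 10⁻⁹ × 88.4 × 10⁻³ = 706.316 × 10⁻¹² J

0.706316 nanojoules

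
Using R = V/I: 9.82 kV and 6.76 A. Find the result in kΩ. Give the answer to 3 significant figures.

(9.82e3) / (6.76) = 1.4527e3 Ω

1.45 kΩ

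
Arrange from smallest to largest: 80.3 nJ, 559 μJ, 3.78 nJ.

80.3 nJ = 0.0000000803 J
559 μJ = 0.000559 J
3.78 nJ = 0.00000000378 J

3.78 nJ < 80.3 nJ < 559 μJ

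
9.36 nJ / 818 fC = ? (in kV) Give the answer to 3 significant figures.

(9.36e-9) / (818e-15) = 0.011443e6 V

11.4 kV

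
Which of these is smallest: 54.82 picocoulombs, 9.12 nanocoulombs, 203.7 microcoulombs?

54.82 picocoulombs

54.82 picocoulombs = 0.00000000005482 coulombs
9.12 nanocoulombs = 0.00000000912 coulombs
203.7 microcoulombs = 0.0002037 coulombs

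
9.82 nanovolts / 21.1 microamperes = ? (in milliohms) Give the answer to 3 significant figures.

(9.82 × 10⁻⁹) / (21.1 × 10⁻⁶) = 0.4654 × 10⁻³ Ω

0.465 milliohms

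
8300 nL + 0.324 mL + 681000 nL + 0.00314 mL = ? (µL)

1016.44 µL

In µL:
  8300 nL = 8300 × 10⁻³ µL = 8.3
  0.324 mL = 0.324 × 10³ µL = 324
  681000 nL = 681000 × 10⁻³ µL = 681
  0.00314 mL = 0.00314 × 10³ µL = 3.14
Sum: 8.3 + 324 + 681 + 3.14 = 1016.44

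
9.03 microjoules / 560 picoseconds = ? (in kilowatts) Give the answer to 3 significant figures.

(9.03 × 10⁻⁶) / (560 × 10⁻¹²) = 0.016125 × 10⁶ W

16.1 kilowatts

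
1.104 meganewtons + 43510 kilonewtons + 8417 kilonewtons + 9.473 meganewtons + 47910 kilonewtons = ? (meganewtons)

110.414 meganewtons

In meganewtons:
  1.104 meganewtons → 1.104
  43510 kilonewtons = 43510 × 10^-3 meganewtons = 43.51
  8417 kilonewtons = 8417 × 10^-3 meganewtons = 8.417
  9.473 meganewtons → 9.473
  47910 kilonewtons = 47910 × 10^-3 meganewtons = 47.91
Sum: 1.104 + 43.51 + 8.417 + 9.473 + 47.91 = 110.414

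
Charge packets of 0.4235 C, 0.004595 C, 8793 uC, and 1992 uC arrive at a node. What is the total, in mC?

438.88 mC

In mC:
  0.4235 C = 0.4235 × 10³ mC = 423.5
  0.004595 C = 0.004595 × 10³ mC = 4.595
  8793 uC = 8793 × 10⁻³ mC = 8.793
  1992 uC = 1992 × 10⁻³ mC = 1.992
Sum: 423.5 + 4.595 + 8.793 + 1.992 = 438.88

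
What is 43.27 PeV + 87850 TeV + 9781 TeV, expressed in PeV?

140.901 PeV

In PeV:
  43.27 PeV → 43.27
  87850 TeV = 87850 × 10^-3 PeV = 87.85
  9781 TeV = 9781 × 10^-3 PeV = 9.781
Sum: 43.27 + 87.85 + 9.781 = 140.901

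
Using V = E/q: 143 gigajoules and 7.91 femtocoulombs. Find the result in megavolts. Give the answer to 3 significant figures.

(143e9) / (7.91e-15) = 18.078e24 V

18100000000000000000 megavolts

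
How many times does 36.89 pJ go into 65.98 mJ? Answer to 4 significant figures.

(65.98e-3) / (36.89e-12) = 1.7886e9

1789000000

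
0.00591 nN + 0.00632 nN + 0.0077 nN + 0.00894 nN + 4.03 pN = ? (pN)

32.9 pN

In pN:
  0.00591 nN = 0.00591 × 10^3 pN = 5.91
  0.00632 nN = 0.00632 × 10^3 pN = 6.32
  0.0077 nN = 0.0077 × 10^3 pN = 7.7
  0.00894 nN = 0.00894 × 10^3 pN = 8.94
  4.03 pN → 4.03
Sum: 5.91 + 6.32 + 7.7 + 8.94 + 4.03 = 32.9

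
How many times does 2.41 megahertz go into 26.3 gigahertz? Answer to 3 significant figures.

10900

(26.3 × 10^9) / (2.41 × 10^6) = 10.91 × 10^3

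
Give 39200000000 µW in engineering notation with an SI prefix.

39.2 kW

= 39.2 × 10^3 W; 10^3 is kilo.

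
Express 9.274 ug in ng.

micro = 10^-6, nano = 10^-9; factor is 10^3.
9.274 × 10^3 = 9274

9274 ng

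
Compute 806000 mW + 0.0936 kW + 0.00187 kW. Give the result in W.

901.47 W

In W:
  806000 mW = 806000 × 10⁻³ W = 806
  0.0936 kW = 0.0936 × 10³ W = 93.6
  0.00187 kW = 0.00187 × 10³ W = 1.87
Sum: 806 + 93.6 + 1.87 = 901.47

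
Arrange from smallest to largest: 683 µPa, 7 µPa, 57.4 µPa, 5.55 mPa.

683 µPa = 0.000683 Pa
7 µPa = 0.000007 Pa
57.4 µPa = 0.0000574 Pa
5.55 mPa = 0.00555 Pa

7 µPa < 57.4 µPa < 683 µPa < 5.55 mPa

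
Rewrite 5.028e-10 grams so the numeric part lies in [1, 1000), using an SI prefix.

502.8 picograms

= 502.8e-12 grams; 1e-12 is pico.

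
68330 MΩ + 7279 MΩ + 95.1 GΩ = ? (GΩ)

170.709 GΩ

In GΩ:
  68330 MΩ = 68330 × 10^-3 GΩ = 68.33
  7279 MΩ = 7279 × 10^-3 GΩ = 7.279
  95.1 GΩ → 95.1
Sum: 68.33 + 7.279 + 95.1 = 170.709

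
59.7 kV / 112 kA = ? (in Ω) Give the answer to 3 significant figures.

(59.7e3) / (112e3) = 0.53304 Ω

0.533 Ω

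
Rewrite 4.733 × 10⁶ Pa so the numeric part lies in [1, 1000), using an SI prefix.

4.733 MPa

= 4.733 × 10⁶ Pa; 10⁶ is mega.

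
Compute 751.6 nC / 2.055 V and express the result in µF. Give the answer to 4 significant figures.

(751.6 × 10⁻⁹) / (2.055) = 365.742 × 10⁻⁹ F

0.3657 µF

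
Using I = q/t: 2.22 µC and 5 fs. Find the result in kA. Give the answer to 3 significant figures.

444000 kA

(2.22 × 10^-6) / (5 × 10^-15) = 0.444 × 10^9 A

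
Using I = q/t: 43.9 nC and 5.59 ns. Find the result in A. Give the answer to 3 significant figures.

(43.9e-9) / (5.59e-9) = 7.8533 A

7.85 A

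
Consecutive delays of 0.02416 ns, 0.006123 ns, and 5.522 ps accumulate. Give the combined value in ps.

In ps:
  0.02416 ns = 0.02416 × 10^3 ps = 24.16
  0.006123 ns = 0.006123 × 10^3 ps = 6.123
  5.522 ps → 5.522
Sum: 24.16 + 6.123 + 5.522 = 35.805

35.805 ps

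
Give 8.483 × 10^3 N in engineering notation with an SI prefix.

8.483 kN

= 8.483 × 10^3 N; 10^3 is kilo.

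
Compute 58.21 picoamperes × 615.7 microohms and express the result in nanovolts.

0.000035839897 nanovolts

58.21 × 10⁻¹² × 615.7 × 10⁻⁶ = 35839.897 × 10⁻¹⁸ V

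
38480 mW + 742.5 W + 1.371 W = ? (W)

782.351 W

In W:
  38480 mW = 38480 × 10⁻³ W = 38.48
  742.5 W → 742.5
  1.371 W → 1.371
Sum: 38.48 + 742.5 + 1.371 = 782.351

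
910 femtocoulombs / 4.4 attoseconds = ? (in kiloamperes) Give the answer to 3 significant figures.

207 kiloamperes

(910 × 10⁻¹⁵) / (4.4 × 10⁻¹⁸) = 206.82 × 10³ A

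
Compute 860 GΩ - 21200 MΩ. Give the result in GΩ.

838.8 GΩ

In GΩ:
  860 GΩ → 860
  21200 MΩ = 21200 × 10^-3 GΩ = 21.2
Difference: 860 - 21.2 = 838.8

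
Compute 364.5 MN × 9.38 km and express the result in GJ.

3419.01 GJ

364.5 × 10^6 × 9.38 × 10^3 = 3419.01 × 10^9 J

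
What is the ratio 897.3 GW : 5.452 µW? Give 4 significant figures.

(897.3e9) / (5.452e-6) = 164.58e15

164600000000000000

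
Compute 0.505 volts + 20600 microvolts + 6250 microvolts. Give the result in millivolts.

531.85 millivolts

In millivolts:
  0.505 volts = 0.505 × 10³ millivolts = 505
  20600 microvolts = 20600 × 10⁻³ millivolts = 20.6
  6250 microvolts = 6250 × 10⁻³ millivolts = 6.25
Sum: 505 + 20.6 + 6.25 = 531.85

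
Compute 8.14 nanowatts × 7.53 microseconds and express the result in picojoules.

0.0612942 picojoules

8.14 × 10⁻⁹ × 7.53 × 10⁻⁶ = 61.2942 × 10⁻¹⁵ J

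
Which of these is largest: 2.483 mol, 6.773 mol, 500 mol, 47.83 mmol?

500 mol

2.483 mol = 2.483 mol
6.773 mol = 6.773 mol
500 mol = 500 mol
47.83 mmol = 0.04783 mol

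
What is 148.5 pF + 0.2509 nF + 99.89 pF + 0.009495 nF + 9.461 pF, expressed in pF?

In pF:
  148.5 pF → 148.5
  0.2509 nF = 0.2509 × 10^3 pF = 250.9
  99.89 pF → 99.89
  0.009495 nF = 0.009495 × 10^3 pF = 9.495
  9.461 pF → 9.461
Sum: 148.5 + 250.9 + 99.89 + 9.495 + 9.461 = 518.246

518.246 pF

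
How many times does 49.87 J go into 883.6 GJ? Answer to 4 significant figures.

17720000000

(883.6 × 10⁹) / (49.87) = 17.718 × 10⁹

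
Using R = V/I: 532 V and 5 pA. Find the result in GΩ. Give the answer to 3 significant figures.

(532) / (5 × 10^-12) = 106.4 × 10^12 Ω

106000 GΩ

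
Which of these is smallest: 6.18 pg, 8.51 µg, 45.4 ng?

6.18 pg = 0.00000000000618 g
8.51 µg = 0.00000851 g
45.4 ng = 0.0000000454 g

6.18 pg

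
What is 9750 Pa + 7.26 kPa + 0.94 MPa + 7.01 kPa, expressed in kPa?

964.02 kPa

In kPa:
  9750 Pa = 9750e-3 kPa = 9.75
  7.26 kPa → 7.26
  0.94 MPa = 0.94e3 kPa = 940
  7.01 kPa → 7.01
Sum: 9.75 + 7.26 + 940 + 7.01 = 964.02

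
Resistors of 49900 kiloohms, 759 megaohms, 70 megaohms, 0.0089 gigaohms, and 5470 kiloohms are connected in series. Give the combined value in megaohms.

In megaohms:
  49900 kiloohms = 49900 × 10^-3 megaohms = 49.9
  759 megaohms → 759
  70 megaohms → 70
  0.0089 gigaohms = 0.0089 × 10^3 megaohms = 8.9
  5470 kiloohms = 5470 × 10^-3 megaohms = 5.47
Sum: 49.9 + 759 + 70 + 8.9 + 5.47 = 893.27

893.27 megaohms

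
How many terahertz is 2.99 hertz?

(no prefix) = 1e0, tera = 1e12; factor is 1e-12.
2.99 × 1e-12 = 0.00000000000299

0.00000000000299 terahertz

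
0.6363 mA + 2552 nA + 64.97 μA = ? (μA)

In μA:
  0.6363 mA = 0.6363 × 10³ μA = 636.3
  2552 nA = 2552 × 10⁻³ μA = 2.552
  64.97 μA → 64.97
Sum: 636.3 + 2.552 + 64.97 = 703.822

703.822 μA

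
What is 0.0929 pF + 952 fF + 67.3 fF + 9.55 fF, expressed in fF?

1121.75 fF

In fF:
  0.0929 pF = 0.0929 × 10^3 fF = 92.9
  952 fF → 952
  67.3 fF → 67.3
  9.55 fF → 9.55
Sum: 92.9 + 952 + 67.3 + 9.55 = 1121.75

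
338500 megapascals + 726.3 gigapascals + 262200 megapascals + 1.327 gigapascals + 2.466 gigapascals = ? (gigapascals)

1330.793 gigapascals

In gigapascals:
  338500 megapascals = 338500 × 10⁻³ gigapascals = 338.5
  726.3 gigapascals → 726.3
  262200 megapascals = 262200 × 10⁻³ gigapascals = 262.2
  1.327 gigapascals → 1.327
  2.466 gigapascals → 2.466
Sum: 338.5 + 726.3 + 262.2 + 1.327 + 2.466 = 1330.793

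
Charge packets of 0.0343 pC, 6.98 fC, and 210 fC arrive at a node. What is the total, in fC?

In fC:
  0.0343 pC = 0.0343e3 fC = 34.3
  6.98 fC → 6.98
  210 fC → 210
Sum: 34.3 + 6.98 + 210 = 251.28

251.28 fC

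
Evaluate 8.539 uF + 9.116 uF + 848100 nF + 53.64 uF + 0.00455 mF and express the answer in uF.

923.945 uF

In uF:
  8.539 uF → 8.539
  9.116 uF → 9.116
  848100 nF = 848100e-3 uF = 848.1
  53.64 uF → 53.64
  0.00455 mF = 0.00455e3 uF = 4.55
Sum: 8.539 + 9.116 + 848.1 + 53.64 + 4.55 = 923.945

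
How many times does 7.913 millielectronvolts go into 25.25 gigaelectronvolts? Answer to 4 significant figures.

3191000000000

(25.25 × 10⁹) / (7.913 × 10⁻³) = 3.191 × 10¹²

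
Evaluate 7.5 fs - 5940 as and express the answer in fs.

1.56 fs

In fs:
  7.5 fs → 7.5
  5940 as = 5940 × 10⁻³ fs = 5.94
Difference: 7.5 - 5.94 = 1.56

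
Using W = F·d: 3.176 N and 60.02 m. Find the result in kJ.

0.19062352 kJ

3.176 × 60.02 = 190.62352 J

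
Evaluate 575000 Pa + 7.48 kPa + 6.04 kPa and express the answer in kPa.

588.52 kPa

In kPa:
  575000 Pa = 575000e-3 kPa = 575
  7.48 kPa → 7.48
  6.04 kPa → 6.04
Sum: 575 + 7.48 + 6.04 = 588.52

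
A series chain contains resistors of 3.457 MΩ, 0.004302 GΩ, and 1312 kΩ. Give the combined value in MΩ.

In MΩ:
  3.457 MΩ → 3.457
  0.004302 GΩ = 0.004302 × 10³ MΩ = 4.302
  1312 kΩ = 1312 × 10⁻³ MΩ = 1.312
Sum: 3.457 + 4.302 + 1.312 = 9.071

9.071 MΩ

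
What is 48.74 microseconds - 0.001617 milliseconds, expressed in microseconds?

In microseconds:
  48.74 microseconds → 48.74
  0.001617 milliseconds = 0.001617 × 10^3 microseconds = 1.617
Difference: 48.74 - 1.617 = 47.123

47.123 microseconds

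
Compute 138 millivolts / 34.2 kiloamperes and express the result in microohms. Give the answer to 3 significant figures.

4.04 microohms

(138 × 10⁻³) / (34.2 × 10³) = 4.0351 × 10⁻⁶ Ω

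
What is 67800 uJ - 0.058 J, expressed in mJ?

In mJ:
  67800 uJ = 67800 × 10^-3 mJ = 67.8
  0.058 J = 0.058 × 10^3 mJ = 58
Difference: 67.8 - 58 = 9.8

9.8 mJ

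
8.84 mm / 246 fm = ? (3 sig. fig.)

(8.84 × 10^-3) / (246 × 10^-15) = 0.03593 × 10^12

35900000000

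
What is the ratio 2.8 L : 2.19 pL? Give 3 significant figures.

1280000000000

(2.8) / (2.19e-12) = 1.279e12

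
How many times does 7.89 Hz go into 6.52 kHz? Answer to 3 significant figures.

826

(6.52 × 10³) / (7.89) = 0.8264 × 10³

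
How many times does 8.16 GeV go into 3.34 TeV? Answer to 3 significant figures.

409

(3.34 × 10^12) / (8.16 × 10^9) = 0.4093 × 10^3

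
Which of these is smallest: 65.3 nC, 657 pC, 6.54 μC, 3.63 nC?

65.3 nC = 0.0000000653 C
657 pC = 0.000000000657 C
6.54 μC = 0.00000654 C
3.63 nC = 0.00000000363 C

657 pC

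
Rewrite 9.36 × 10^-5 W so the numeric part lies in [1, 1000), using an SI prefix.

= 93.6 × 10^-6 W; 10^-6 is micro.

93.6 uW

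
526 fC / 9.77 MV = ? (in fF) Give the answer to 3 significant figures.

(526 × 10^-15) / (9.77 × 10^6) = 53.838 × 10^-21 F

0.0000538 fF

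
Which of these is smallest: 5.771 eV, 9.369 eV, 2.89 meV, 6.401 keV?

5.771 eV = 5.771 eV
9.369 eV = 9.369 eV
2.89 meV = 0.00289 eV
6.401 keV = 6401 eV

2.89 meV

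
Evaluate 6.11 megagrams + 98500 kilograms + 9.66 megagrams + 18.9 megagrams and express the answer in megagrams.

In megagrams:
  6.11 megagrams → 6.11
  98500 kilograms = 98500 × 10⁻³ megagrams = 98.5
  9.66 megagrams → 9.66
  18.9 megagrams → 18.9
Sum: 6.11 + 98.5 + 9.66 + 18.9 = 133.17

133.17 megagrams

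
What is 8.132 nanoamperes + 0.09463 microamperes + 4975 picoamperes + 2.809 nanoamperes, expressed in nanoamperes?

In nanoamperes:
  8.132 nanoamperes → 8.132
  0.09463 microamperes = 0.09463 × 10^3 nanoamperes = 94.63
  4975 picoamperes = 4975 × 10^-3 nanoamperes = 4.975
  2.809 nanoamperes → 2.809
Sum: 8.132 + 94.63 + 4.975 + 2.809 = 110.546

110.546 nanoamperes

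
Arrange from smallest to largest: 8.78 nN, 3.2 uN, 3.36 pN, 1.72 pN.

8.78 nN = 0.00000000878 N
3.2 uN = 0.0000032 N
3.36 pN = 0.00000000000336 N
1.72 pN = 0.00000000000172 N

1.72 pN < 3.36 pN < 8.78 nN < 3.2 uN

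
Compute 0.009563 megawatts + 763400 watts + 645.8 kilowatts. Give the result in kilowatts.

In kilowatts:
  0.009563 megawatts = 0.009563e3 kilowatts = 9.563
  763400 watts = 763400e-3 kilowatts = 763.4
  645.8 kilowatts → 645.8
Sum: 9.563 + 763.4 + 645.8 = 1418.763

1418.763 kilowatts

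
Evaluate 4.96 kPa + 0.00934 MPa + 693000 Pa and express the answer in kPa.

707.3 kPa

In kPa:
  4.96 kPa → 4.96
  0.00934 MPa = 0.00934e3 kPa = 9.34
  693000 Pa = 693000e-3 kPa = 693
Sum: 4.96 + 9.34 + 693 = 707.3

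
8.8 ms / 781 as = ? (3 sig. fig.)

11300000000000

(8.8 × 10^-3) / (781 × 10^-18) = 0.01127 × 10^15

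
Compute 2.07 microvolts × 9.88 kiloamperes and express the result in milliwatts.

2.07e-6 × 9.88e3 = 20.4516e-3 W

20.4516 milliwatts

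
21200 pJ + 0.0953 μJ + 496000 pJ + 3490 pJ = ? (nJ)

615.99 nJ

In nJ:
  21200 pJ = 21200 × 10^-3 nJ = 21.2
  0.0953 μJ = 0.0953 × 10^3 nJ = 95.3
  496000 pJ = 496000 × 10^-3 nJ = 496
  3490 pJ = 3490 × 10^-3 nJ = 3.49
Sum: 21.2 + 95.3 + 496 + 3.49 = 615.99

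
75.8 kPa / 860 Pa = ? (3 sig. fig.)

88.1

(75.8e3) / (860) = 0.08814e3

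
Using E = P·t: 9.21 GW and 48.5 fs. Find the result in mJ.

9.21e9 × 48.5e-15 = 446.685e-6 J

0.446685 mJ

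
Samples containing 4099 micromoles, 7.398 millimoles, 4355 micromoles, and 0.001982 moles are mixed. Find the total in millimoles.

In millimoles:
  4099 micromoles = 4099 × 10⁻³ millimoles = 4.099
  7.398 millimoles → 7.398
  4355 micromoles = 4355 × 10⁻³ millimoles = 4.355
  0.001982 moles = 0.001982 × 10³ millimoles = 1.982
Sum: 4.099 + 7.398 + 4.355 + 1.982 = 17.834

17.834 millimoles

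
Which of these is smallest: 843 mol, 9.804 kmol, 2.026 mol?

843 mol = 843 mol
9.804 kmol = 9804 mol
2.026 mol = 2.026 mol

2.026 mol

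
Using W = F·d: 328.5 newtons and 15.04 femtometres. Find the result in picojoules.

4.94064 picojoules

328.5 × 15.04e-15 = 4940.64e-15 J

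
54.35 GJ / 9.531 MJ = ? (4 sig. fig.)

5702

(54.35 × 10^9) / (9.531 × 10^6) = 5.7024 × 10^3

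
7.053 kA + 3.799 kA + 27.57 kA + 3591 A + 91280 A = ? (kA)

133.293 kA

In kA:
  7.053 kA → 7.053
  3.799 kA → 3.799
  27.57 kA → 27.57
  3591 A = 3591 × 10⁻³ kA = 3.591
  91280 A = 91280 × 10⁻³ kA = 91.28
Sum: 7.053 + 3.799 + 27.57 + 3.591 + 91.28 = 133.293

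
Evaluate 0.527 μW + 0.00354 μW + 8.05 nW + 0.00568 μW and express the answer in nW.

544.27 nW

In nW:
  0.527 μW = 0.527 × 10³ nW = 527
  0.00354 μW = 0.00354 × 10³ nW = 3.54
  8.05 nW → 8.05
  0.00568 μW = 0.00568 × 10³ nW = 5.68
Sum: 527 + 3.54 + 8.05 + 5.68 = 544.27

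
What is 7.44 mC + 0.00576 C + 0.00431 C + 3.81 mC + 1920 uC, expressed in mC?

In mC:
  7.44 mC → 7.44
  0.00576 C = 0.00576 × 10³ mC = 5.76
  0.00431 C = 0.00431 × 10³ mC = 4.31
  3.81 mC → 3.81
  1920 uC = 1920 × 10⁻³ mC = 1.92
Sum: 7.44 + 5.76 + 4.31 + 3.81 + 1.92 = 23.24

23.24 mC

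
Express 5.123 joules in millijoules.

(no prefix) = 1e0, milli = 1e-3; factor is 1e3.
5.123 × 1e3 = 5123

5123 millijoules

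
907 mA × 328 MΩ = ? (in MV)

907 × 10⁻³ × 328 × 10⁶ = 297496 × 10³ V

297.496 MV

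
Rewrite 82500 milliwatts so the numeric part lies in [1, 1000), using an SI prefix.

= 82.5 watts; mantissa already in [1, 1000).

82.5 watts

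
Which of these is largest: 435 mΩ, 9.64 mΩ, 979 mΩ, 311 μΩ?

979 mΩ

435 mΩ = 0.435 Ω
9.64 mΩ = 0.00964 Ω
979 mΩ = 0.979 Ω
311 μΩ = 0.000311 Ω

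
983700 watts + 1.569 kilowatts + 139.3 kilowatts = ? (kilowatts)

In kilowatts:
  983700 watts = 983700e-3 kilowatts = 983.7
  1.569 kilowatts → 1.569
  139.3 kilowatts → 139.3
Sum: 983.7 + 1.569 + 139.3 = 1124.569

1124.569 kilowatts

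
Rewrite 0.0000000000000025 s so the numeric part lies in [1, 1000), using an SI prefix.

2.5 fs

= 2.5 × 10^-15 s; 10^-15 is femto.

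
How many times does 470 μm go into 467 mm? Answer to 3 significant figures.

(467 × 10⁻³) / (470 × 10⁻⁶) = 0.9936 × 10³

994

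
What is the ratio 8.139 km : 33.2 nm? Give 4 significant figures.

(8.139 × 10³) / (33.2 × 10⁻⁹) = 0.24515 × 10¹²

245200000000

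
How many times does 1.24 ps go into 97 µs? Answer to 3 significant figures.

(97e-6) / (1.24e-12) = 78.23e6

78200000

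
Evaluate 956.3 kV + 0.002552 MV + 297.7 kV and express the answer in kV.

In kV:
  956.3 kV → 956.3
  0.002552 MV = 0.002552e3 kV = 2.552
  297.7 kV → 297.7
Sum: 956.3 + 2.552 + 297.7 = 1256.552

1256.552 kV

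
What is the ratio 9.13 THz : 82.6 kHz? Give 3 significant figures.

(9.13 × 10^12) / (82.6 × 10^3) = 0.1105 × 10^9

111000000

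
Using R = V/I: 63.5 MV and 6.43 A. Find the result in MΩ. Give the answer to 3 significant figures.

(63.5 × 10⁶) / (6.43) = 9.8756 × 10⁶ Ω

9.88 MΩ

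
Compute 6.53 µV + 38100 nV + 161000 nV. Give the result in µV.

In µV:
  6.53 µV → 6.53
  38100 nV = 38100e-3 µV = 38.1
  161000 nV = 161000e-3 µV = 161
Sum: 6.53 + 38.1 + 161 = 205.63

205.63 µV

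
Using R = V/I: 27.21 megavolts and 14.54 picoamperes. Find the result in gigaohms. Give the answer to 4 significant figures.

1871000000 gigaohms

(27.21 × 10⁶) / (14.54 × 10⁻¹²) = 1.87139 × 10¹⁸ Ω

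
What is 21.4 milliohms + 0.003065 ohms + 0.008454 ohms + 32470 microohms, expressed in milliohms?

In milliohms:
  21.4 milliohms → 21.4
  0.003065 ohms = 0.003065 × 10^3 milliohms = 3.065
  0.008454 ohms = 0.008454 × 10^3 milliohms = 8.454
  32470 microohms = 32470 × 10^-3 milliohms = 32.47
Sum: 21.4 + 3.065 + 8.454 + 32.47 = 65.389

65.389 milliohms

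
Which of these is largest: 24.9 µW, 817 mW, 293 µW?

24.9 µW = 0.0000249 W
817 mW = 0.817 W
293 µW = 0.000293 W

817 mW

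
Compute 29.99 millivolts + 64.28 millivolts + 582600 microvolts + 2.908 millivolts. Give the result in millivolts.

In millivolts:
  29.99 millivolts → 29.99
  64.28 millivolts → 64.28
  582600 microvolts = 582600 × 10^-3 millivolts = 582.6
  2.908 millivolts → 2.908
Sum: 29.99 + 64.28 + 582.6 + 2.908 = 679.778

679.778 millivolts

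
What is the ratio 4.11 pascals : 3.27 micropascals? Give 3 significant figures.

(4.11) / (3.27 × 10^-6) = 1.257 × 10^6

1260000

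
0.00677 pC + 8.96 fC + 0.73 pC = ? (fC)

In fC:
  0.00677 pC = 0.00677 × 10³ fC = 6.77
  8.96 fC → 8.96
  0.73 pC = 0.73 × 10³ fC = 730
Sum: 6.77 + 8.96 + 730 = 745.73

745.73 fC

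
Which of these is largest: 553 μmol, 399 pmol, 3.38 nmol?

553 μmol = 0.000553 mol
399 pmol = 0.000000000399 mol
3.38 nmol = 0.00000000338 mol

553 μmol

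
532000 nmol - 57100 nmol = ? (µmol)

474.9 µmol

In µmol:
  532000 nmol = 532000e-3 µmol = 532
  57100 nmol = 57100e-3 µmol = 57.1
Difference: 532 - 57.1 = 474.9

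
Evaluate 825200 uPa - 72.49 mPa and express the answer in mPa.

752.71 mPa

In mPa:
  825200 uPa = 825200 × 10^-3 mPa = 825.2
  72.49 mPa → 72.49
Difference: 825.2 - 72.49 = 752.71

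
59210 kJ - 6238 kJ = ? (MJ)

In MJ:
  59210 kJ = 59210e-3 MJ = 59.21
  6238 kJ = 6238e-3 MJ = 6.238
Difference: 59.21 - 6.238 = 52.972

52.972 MJ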